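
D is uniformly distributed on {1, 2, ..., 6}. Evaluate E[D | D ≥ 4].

Given D ≥ 4, D is equally likely to be any of {4, 5, 6}.
E[D | D ≥ 4] = (4 + 5 + 6) / 3 = 5.

5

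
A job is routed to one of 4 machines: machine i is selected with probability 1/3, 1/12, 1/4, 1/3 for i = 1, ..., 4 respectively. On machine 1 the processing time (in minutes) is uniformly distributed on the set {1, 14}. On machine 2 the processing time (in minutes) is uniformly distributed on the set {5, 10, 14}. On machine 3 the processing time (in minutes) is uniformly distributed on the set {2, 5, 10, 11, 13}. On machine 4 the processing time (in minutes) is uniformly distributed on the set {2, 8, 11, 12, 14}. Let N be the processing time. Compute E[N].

E[N | machine 1] = (1+14)/2 = 15/2.
E[N | machine 2] = (5+10+14)/3 = 29/3.
E[N | machine 3] = (2+5+10+11+13)/5 = 41/5.
E[N | machine 4] = (2+8+11+12+14)/5 = 47/5.
E[N] = (1/3)·(15/2) + (1/12)·(29/3) + (1/4)·(41/5) + (1/3)·(47/5) = 382/45.

382/45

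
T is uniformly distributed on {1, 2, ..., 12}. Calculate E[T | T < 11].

Given T < 11, T is equally likely to be any of {1, 2, 3, 4, 5, 6, 7, 8, 9, 10}.
E[T | T < 11] = (1 + 2 + 3 + 4 + 5 + 6 + 7 + 8 + 9 + 10) / 10 = 11/2.

11/2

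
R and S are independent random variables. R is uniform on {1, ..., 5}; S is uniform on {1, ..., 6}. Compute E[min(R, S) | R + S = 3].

P(R + S = 3) = 1/15.
Summing min(R,S)·P(x,y) over outcomes with R + S = 3 gives 1/15.
E[min(R, S) | R + S = 3] = (1/15) / (1/15) = 1.

1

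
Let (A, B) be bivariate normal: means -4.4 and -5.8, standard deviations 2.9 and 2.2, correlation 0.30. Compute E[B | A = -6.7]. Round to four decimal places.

The regression of B on A has slope ρ·σ_B/σ_A and passes through (μ_A, μ_B).
E[B | A=-6.7] = -5.8 + (0.30)·(2.2/2.9)·(-6.7 − (-4.4)) = -5.8 + (0.227586)·(-2.3) = -6.3234.

-6.3234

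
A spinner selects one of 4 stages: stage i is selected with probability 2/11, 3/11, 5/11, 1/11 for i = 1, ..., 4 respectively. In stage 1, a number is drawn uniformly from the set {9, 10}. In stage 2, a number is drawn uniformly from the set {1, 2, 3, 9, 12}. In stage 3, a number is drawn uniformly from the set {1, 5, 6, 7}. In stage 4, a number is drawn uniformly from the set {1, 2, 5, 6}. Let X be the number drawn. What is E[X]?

E[X | stage 1] = (9+10)/2 = 19/2.
E[X | stage 2] = (1+2+3+9+12)/5 = 27/5.
E[X | stage 3] = (1+5+6+7)/4 = 19/4.
E[X | stage 4] = (1+2+5+6)/4 = 7/2.
E[X] = (2/11)·(19/2) + (3/11)·(27/5) + (5/11)·(19/4) + (1/11)·(7/2) = 1249/220.

1249/220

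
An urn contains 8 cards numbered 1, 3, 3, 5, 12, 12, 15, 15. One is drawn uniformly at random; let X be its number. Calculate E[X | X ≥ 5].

P(X ≥ 5) = 5/8.
Σ over the event: 5·1/8 + 12·1/4 + 15·1/4 = 59/8.
E[X | X ≥ 5] = (59/8) / (5/8) = 59/5.

59/5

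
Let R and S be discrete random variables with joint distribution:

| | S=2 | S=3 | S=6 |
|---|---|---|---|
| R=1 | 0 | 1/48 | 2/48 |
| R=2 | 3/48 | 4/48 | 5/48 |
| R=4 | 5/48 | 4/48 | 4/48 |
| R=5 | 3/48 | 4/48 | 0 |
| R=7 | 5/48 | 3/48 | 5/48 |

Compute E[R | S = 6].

P(S = 6) = 1/3.
Σ R·P over the event = 1·(2/48) + 2·(5/48) + 4·(4/48) + 7·(5/48) = 21/16.
E[R | S = 6] = (21/16) / (1/3) = 63/16.

63/16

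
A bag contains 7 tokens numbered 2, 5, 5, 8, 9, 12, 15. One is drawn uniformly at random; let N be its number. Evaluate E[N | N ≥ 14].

P(N ≥ 14) = 1/7.
Σ over the event: 15·1/7 = 15/7.
E[N | N ≥ 14] = (15/7) / (1/7) = 15.

15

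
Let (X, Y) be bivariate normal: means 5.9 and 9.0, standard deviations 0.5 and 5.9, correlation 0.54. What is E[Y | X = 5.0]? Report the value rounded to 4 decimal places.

3.2652

The regression of Y on X has slope ρ·σ_Y/σ_X and passes through (μ_X, μ_Y).
E[Y | X=5.0] = 9.0 + (0.54)·(5.9/0.5)·(5.0 − (5.9)) = 9.0 + (6.372)·(-0.9) = 3.2652.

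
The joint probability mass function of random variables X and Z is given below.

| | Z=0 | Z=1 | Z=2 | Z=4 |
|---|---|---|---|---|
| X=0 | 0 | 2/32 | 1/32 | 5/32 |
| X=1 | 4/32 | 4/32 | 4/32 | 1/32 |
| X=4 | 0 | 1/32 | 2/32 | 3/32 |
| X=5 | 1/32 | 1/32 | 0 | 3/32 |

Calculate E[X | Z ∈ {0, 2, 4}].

49/24

P(Z ∈ {0, 2, 4}) = 3/4.
Summing X·P(X=x,Z=y) over the conditioning event gives 49/32.
E[X | Z ∈ {0, 2, 4}] = (49/32) / (3/4) = 49/24.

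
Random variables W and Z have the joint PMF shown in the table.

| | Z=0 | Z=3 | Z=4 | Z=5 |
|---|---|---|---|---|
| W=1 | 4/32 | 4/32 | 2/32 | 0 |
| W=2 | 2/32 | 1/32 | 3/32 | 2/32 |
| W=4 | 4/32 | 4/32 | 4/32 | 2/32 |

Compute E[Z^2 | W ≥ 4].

P(W ≥ 4) = 7/16.
Σ Z^2·P over the event = 0·(4/32) + 9·(4/32) + 16·(4/32) + 25·(2/32) = 75/16.
E[Z^2 | W ≥ 4] = (75/16) / (7/16) = 75/7.

75/7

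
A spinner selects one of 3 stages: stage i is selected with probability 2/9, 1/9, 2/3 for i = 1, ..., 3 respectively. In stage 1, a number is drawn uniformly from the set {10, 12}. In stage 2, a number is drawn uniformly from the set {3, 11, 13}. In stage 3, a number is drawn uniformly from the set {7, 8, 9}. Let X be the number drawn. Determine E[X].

79/9

E[X | stage 1] = (10+12)/2 = 11.
E[X | stage 2] = (3+11+13)/3 = 9.
E[X | stage 3] = (7+8+9)/3 = 8.
E[X] = (2/9)·(11) + (1/9)·(9) + (2/3)·(8) = 79/9.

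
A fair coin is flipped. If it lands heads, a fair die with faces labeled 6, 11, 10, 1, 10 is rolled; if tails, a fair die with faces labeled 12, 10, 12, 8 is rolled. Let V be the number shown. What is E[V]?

181/20

E[V | heads] = (6+11+10+1+10)/5 = 38/5.
E[V | tails] = (12+10+12+8)/4 = 21/2.
E[V] = (1/2)·(38/5) + (1/2)·(21/2) = 181/20.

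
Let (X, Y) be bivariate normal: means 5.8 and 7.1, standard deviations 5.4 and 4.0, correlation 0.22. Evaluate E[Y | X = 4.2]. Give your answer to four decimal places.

6.8393

E[Y | X=x] = μ_Y + ρ(σ_Y/σ_X)(x − μ_X) for jointly normal variables.
E[Y | X=4.2] = 7.1 + (0.22)·(4.0/5.4)·(4.2 − (5.8)) = 7.1 + (0.16296)·(-1.6) = 6.8393.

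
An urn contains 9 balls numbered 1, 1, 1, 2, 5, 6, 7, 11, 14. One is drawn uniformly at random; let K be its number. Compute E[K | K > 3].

P(K > 3) = 5/9.
Σ over the event: 5·1/9 + 6·1/9 + 7·1/9 + 11·1/9 + 14·1/9 = 43/9.
E[K | K > 3] = (43/9) / (5/9) = 43/5.

43/5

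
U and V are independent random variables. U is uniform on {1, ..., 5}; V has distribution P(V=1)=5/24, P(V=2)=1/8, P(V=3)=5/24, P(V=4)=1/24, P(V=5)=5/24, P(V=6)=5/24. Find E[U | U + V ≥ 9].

P(U + V ≥ 9) = 13/60.
Summing U·P(x,y) over outcomes with U + V ≥ 9 gives 11/12.
E[U | U + V ≥ 9] = (11/12) / (13/60) = 55/13.

55/13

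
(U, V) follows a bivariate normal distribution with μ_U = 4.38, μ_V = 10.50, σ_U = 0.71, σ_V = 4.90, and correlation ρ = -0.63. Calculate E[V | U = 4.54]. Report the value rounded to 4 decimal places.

E[V | U=x] = μ_V + ρ(σ_V/σ_U)(x − μ_U) for jointly normal variables.
E[V | U=4.54] = 10.50 + (-0.63)·(4.90/0.71)·(4.54 − (4.38)) = 10.50 + (-4.3479)·(0.16) = 9.8043.

9.8043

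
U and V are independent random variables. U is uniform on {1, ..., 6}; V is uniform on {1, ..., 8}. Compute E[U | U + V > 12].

Outcomes with U + V > 12: (5,8), (6,7), (6,8), each with probability 1/48.
E[U | U + V > 12] = (5 + 6 + 6) / 3 = 17/3.

17/3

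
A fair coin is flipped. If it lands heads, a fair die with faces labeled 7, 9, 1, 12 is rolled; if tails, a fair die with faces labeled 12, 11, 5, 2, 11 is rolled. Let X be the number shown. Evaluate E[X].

309/40

E[X | heads] = (7+9+1+12)/4 = 29/4.
E[X | tails] = (12+11+5+2+11)/5 = 41/5.
By the law of total expectation,
E[X] = (1/2)·(29/4) + (1/2)·(41/5) = 309/40.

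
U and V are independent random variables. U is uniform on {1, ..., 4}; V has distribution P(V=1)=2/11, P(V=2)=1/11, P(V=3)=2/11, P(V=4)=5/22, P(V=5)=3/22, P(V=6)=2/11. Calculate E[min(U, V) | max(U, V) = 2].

5/4

P(max(U, V) = 2) = 1/11.
Summing min(U,V)·P(x,y) over outcomes with max(U, V) = 2 gives 5/44.
E[min(U, V) | max(U, V) = 2] = (5/44) / (1/11) = 5/4.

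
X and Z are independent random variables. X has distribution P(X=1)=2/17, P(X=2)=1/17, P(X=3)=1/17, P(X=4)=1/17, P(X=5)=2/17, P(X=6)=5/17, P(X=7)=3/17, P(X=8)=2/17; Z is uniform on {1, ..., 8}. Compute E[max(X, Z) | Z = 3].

93/17

P(Z = 3) = 1/8.
Summing max(X,Z)·P(x,y) over outcomes with Z = 3 gives 93/136.
E[max(X, Z) | Z = 3] = (93/136) / (1/8) = 93/17.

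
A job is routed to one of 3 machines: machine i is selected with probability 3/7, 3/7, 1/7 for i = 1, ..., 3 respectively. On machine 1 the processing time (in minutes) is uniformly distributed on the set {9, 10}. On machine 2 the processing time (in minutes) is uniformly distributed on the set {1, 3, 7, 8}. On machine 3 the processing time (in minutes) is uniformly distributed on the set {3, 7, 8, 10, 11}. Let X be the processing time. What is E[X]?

E[X | machine 1] = (9+10)/2 = 19/2.
E[X | machine 2] = (1+3+7+8)/4 = 19/4.
E[X | machine 3] = (3+7+8+10+11)/5 = 39/5.
By the law of total expectation,
E[X] = (3/7)·(19/2) + (3/7)·(19/4) + (1/7)·(39/5) = 1011/140.

1011/140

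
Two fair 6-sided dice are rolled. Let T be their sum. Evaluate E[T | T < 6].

4

P(T < 6) = 5/18.
Σ over the event: 2·1/36 + 3·1/18 + 4·1/12 + 5·1/9 = 10/9.
E[T | T < 6] = (10/9) / (5/18) = 4.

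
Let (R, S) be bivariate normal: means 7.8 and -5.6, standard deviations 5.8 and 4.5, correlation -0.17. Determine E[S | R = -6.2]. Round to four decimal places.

-3.7534

The regression of S on R has slope ρ·σ_S/σ_R and passes through (μ_R, μ_S).
E[S | R=-6.2] = -5.6 + (-0.17)·(4.5/5.8)·(-6.2 − (7.8)) = -5.6 + (-0.1319)·(-14) = -3.7534.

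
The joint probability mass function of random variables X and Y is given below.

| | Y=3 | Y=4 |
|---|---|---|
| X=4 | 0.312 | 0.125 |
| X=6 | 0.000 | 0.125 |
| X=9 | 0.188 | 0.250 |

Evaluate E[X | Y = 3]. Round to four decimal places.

P(Y = 3) = 0.500.
Σ X·P over the event = 4·(0.312) + 9·(0.188) = 2.940.
E[X | Y = 3] = (2.940) / (0.500) = 5.8800.

5.8800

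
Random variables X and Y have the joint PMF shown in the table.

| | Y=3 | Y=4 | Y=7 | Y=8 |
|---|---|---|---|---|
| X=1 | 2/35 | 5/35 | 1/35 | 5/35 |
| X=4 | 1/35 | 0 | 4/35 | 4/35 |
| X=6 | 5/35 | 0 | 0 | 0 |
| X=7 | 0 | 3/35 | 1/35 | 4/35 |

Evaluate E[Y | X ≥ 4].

P(X ≥ 4) = 22/35.
Σ Y·P over the event = 3·(1/35) + 7·(4/35) + 8·(4/35) + 3·(5/35) + 4·(3/35) + 7·(1/35) + 8·(4/35) = 129/35.
E[Y | X ≥ 4] = (129/35) / (22/35) = 129/22.

129/22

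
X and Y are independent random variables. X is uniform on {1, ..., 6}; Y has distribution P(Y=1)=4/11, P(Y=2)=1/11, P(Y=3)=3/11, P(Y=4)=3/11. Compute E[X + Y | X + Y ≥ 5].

P(X + Y ≥ 5) = 49/66.
Summing (X+Y)·P(x,y) over outcomes with X + Y ≥ 5 gives 169/33.
E[X + Y | X + Y ≥ 5] = (169/33) / (49/66) = 338/49.

338/49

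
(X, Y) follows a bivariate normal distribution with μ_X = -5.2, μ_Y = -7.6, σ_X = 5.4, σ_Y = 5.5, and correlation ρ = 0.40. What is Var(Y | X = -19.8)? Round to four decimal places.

Var(Y | X=x) = (1 − ρ²)·σ_Y².
Var(Y | X=-19.8) = (5.5)²·(1 − (0.40)²) = 30.25·0.84 = 25.4100.

25.4100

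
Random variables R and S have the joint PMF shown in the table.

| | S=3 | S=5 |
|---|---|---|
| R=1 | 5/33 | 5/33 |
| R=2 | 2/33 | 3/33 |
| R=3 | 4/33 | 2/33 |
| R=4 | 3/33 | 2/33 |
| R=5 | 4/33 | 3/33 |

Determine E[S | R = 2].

P(R = 2) = 5/33.
Σ S·P over the event = 3·(2/33) + 5·(3/33) = 7/11.
E[S | R = 2] = (7/11) / (5/33) = 21/5.

21/5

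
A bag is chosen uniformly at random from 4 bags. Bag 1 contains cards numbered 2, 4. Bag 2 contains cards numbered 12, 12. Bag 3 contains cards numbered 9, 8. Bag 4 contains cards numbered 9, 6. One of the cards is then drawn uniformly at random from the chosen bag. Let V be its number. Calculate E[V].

E[V | bag 1] = (2+4)/2 = 3.
E[V | bag 2] = (12+12)/2 = 12.
E[V | bag 3] = (9+8)/2 = 17/2.
E[V | bag 4] = (9+6)/2 = 15/2.
E[V] = (1/4)·(3) + (1/4)·(12) + (1/4)·(17/2) + (1/4)·(15/2) = 31/4.

31/4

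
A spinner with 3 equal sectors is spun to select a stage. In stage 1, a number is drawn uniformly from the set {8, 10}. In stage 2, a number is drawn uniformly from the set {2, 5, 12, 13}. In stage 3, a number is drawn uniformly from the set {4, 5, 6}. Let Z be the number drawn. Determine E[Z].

22/3

E[Z | stage 1] = (8+10)/2 = 9.
E[Z | stage 2] = (2+5+12+13)/4 = 8.
E[Z | stage 3] = (4+5+6)/3 = 5.
By the law of total expectation,
E[Z] = (1/3)·(9) + (1/3)·(8) + (1/3)·(5) = 22/3.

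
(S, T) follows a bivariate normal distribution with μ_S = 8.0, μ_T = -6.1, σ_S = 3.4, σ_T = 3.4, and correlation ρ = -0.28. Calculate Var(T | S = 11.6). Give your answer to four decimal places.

10.6537

The conditional variance in a bivariate normal is σ_T²(1 − ρ²), independent of x.
Var(T | S=11.6) = (3.4)²·(1 − (-0.28)²) = 11.56·0.9216 = 10.6537.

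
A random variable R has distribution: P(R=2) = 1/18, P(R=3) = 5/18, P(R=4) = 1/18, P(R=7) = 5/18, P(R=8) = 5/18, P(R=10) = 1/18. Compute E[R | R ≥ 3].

104/17

P(R ≥ 3) = 17/18.
Σ over the event: 3·5/18 + 4·1/18 + 7·5/18 + 8·5/18 + 10·1/18 = 52/9.
E[R | R ≥ 3] = (52/9) / (17/18) = 104/17.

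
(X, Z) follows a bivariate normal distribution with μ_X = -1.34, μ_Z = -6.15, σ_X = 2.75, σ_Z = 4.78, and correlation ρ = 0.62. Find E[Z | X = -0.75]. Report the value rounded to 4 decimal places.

For a bivariate normal, E[Z | X=x] = μ_Z + ρ·(σ_Z/σ_X)·(x − μ_X).
E[Z | X=-0.75] = -6.15 + (0.62)·(4.78/2.75)·(-0.75 − (-1.34)) = -6.15 + (1.0777)·(0.59) = -5.5142.

-5.5142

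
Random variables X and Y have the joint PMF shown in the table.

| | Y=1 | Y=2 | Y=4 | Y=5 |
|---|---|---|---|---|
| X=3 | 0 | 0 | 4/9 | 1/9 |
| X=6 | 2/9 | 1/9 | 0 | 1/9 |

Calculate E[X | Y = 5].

9/2

P(Y = 5) = 2/9.
Σ X·P over the event = 3·(1/9) + 6·(1/9) = 1.
E[X | Y = 5] = (1) / (2/9) = 9/2.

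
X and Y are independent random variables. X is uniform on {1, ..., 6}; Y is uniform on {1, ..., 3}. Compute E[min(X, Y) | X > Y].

11/6

P(X > Y) = 2/3.
Summing min(X,Y)·P(x,y) over outcomes with X > Y gives 11/9.
E[min(X, Y) | X > Y] = (11/9) / (2/3) = 11/6.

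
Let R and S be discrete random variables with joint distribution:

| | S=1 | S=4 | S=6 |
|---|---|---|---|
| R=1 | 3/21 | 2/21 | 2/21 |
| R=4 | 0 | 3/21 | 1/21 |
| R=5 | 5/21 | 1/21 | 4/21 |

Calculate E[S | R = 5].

P(R = 5) = 10/21.
Σ S·P over the event = 1·(5/21) + 4·(1/21) + 6·(4/21) = 11/7.
E[S | R = 5] = (11/7) / (10/21) = 33/10.

33/10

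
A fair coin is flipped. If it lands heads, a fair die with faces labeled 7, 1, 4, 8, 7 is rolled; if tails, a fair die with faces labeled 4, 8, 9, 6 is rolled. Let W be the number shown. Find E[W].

243/40

E[W | heads] = (7+1+4+8+7)/5 = 27/5.
E[W | tails] = (4+8+9+6)/4 = 27/4.
E[W] = (1/2)·(27/5) + (1/2)·(27/4) = 243/40.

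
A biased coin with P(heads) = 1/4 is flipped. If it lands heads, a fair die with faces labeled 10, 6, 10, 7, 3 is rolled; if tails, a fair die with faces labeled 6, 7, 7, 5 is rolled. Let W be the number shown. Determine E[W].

E[W | heads] = (10+6+10+7+3)/5 = 36/5.
E[W | tails] = (6+7+7+5)/4 = 25/4.
E[W] = (1/4)·(36/5) + (3/4)·(25/4) = 519/80.

519/80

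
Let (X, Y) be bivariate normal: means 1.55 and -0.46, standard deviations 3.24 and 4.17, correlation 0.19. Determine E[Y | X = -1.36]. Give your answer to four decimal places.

-1.1716

For a bivariate normal, E[Y | X=x] = μ_Y + ρ·(σ_Y/σ_X)·(x − μ_X).
E[Y | X=-1.36] = -0.46 + (0.19)·(4.17/3.24)·(-1.36 − (1.55)) = -0.46 + (0.24454)·(-2.91) = -1.1716.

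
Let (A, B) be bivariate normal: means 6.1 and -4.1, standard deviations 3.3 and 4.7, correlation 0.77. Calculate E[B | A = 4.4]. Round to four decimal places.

For a bivariate normal, E[B | A=x] = μ_B + ρ·(σ_B/σ_A)·(x − μ_A).
E[B | A=4.4] = -4.1 + (0.77)·(4.7/3.3)·(4.4 − (6.1)) = -4.1 + (1.09667)·(-1.7) = -5.9643.

-5.9643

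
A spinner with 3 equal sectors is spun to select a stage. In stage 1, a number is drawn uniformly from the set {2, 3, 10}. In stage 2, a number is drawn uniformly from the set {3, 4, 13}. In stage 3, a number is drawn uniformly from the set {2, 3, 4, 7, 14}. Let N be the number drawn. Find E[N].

E[N | stage 1] = (2+3+10)/3 = 5.
E[N | stage 2] = (3+4+13)/3 = 20/3.
E[N | stage 3] = (2+3+4+7+14)/5 = 6.
E[N] = (1/3)·(5) + (1/3)·(20/3) + (1/3)·(6) = 53/9.

53/9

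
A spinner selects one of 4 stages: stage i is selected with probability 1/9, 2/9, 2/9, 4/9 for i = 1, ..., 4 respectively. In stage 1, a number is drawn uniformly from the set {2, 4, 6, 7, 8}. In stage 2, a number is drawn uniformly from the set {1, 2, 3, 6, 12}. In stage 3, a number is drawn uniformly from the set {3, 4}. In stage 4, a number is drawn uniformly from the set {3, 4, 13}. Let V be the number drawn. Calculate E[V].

E[V | stage 1] = (2+4+6+7+8)/5 = 27/5.
E[V | stage 2] = (1+2+3+6+12)/5 = 24/5.
E[V | stage 3] = (3+4)/2 = 7/2.
E[V | stage 4] = (3+4+13)/3 = 20/3.
E[V] = (1/9)·(27/5) + (2/9)·(24/5) + (2/9)·(7/2) + (4/9)·(20/3) = 146/27.

146/27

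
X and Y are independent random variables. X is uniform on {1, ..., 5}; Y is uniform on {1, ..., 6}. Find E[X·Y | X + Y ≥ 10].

Outcomes with X + Y ≥ 10: (4,6), (5,5), (5,6), each with probability 1/30.
E[X·Y | X + Y ≥ 10] = (24 + 25 + 30) / 3 = 79/3.

79/3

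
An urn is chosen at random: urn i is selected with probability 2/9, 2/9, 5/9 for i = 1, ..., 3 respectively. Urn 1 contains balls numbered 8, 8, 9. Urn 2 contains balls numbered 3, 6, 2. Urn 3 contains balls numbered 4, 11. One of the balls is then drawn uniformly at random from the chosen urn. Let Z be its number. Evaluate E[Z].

41/6

E[Z | urn 1] = (8+8+9)/3 = 25/3.
E[Z | urn 2] = (3+6+2)/3 = 11/3.
E[Z | urn 3] = (4+11)/2 = 15/2.
E[Z] = (2/9)·(25/3) + (2/9)·(11/3) + (5/9)·(15/2) = 41/6.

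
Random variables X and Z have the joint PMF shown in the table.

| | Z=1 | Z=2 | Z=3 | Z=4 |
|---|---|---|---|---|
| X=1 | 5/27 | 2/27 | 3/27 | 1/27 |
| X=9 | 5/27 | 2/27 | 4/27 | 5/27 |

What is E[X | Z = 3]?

39/7

P(Z = 3) = 7/27.
Σ X·P over the event = 1·(3/27) + 9·(4/27) = 13/9.
E[X | Z = 3] = (13/9) / (7/27) = 39/7.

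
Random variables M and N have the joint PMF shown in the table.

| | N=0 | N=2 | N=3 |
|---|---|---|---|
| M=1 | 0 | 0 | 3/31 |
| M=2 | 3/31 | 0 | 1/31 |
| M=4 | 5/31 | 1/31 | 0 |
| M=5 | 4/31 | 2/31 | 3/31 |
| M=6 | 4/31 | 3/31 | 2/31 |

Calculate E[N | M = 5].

P(M = 5) = 9/31.
Σ N·P over the event = 0·(4/31) + 2·(2/31) + 3·(3/31) = 13/31.
E[N | M = 5] = (13/31) / (9/31) = 13/9.

13/9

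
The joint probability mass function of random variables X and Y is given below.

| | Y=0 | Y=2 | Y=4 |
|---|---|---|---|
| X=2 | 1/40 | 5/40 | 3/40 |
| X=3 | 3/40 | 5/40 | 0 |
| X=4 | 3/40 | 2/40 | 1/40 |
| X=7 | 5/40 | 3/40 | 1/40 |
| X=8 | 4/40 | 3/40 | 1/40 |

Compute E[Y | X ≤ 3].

32/17

P(X ≤ 3) = 17/40.
Summing Y·P(X=x,Y=y) over the conditioning event gives 4/5.
E[Y | X ≤ 3] = (4/5) / (17/40) = 32/17.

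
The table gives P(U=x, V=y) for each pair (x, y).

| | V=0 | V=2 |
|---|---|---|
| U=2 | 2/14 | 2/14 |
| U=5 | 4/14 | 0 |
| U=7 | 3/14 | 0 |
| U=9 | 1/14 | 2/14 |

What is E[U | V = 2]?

11/2

P(V = 2) = 2/7.
Summing U·P(U=x,V=y) over the conditioning event gives 11/7.
E[U | V = 2] = (11/7) / (2/7) = 11/2.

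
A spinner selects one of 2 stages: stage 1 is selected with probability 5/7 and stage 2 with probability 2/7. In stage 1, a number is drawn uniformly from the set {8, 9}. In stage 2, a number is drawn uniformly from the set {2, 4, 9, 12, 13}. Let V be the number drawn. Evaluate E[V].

117/14

E[V | stage 1] = (8+9)/2 = 17/2.
E[V | stage 2] = (2+4+9+12+13)/5 = 8.
E[V] = (5/7)·(17/2) + (2/7)·(8) = 117/14.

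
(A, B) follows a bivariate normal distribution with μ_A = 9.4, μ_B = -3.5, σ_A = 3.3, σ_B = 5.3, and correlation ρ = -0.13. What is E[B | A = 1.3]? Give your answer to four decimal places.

-1.8088

For a bivariate normal, E[B | A=x] = μ_B + ρ·(σ_B/σ_A)·(x − μ_A).
E[B | A=1.3] = -3.5 + (-0.13)·(5.3/3.3)·(1.3 − (9.4)) = -3.5 + (-0.20879)·(-8.1) = -1.8088.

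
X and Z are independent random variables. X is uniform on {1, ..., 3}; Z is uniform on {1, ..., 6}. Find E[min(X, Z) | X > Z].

4/3

Outcomes with X > Z: (2,1), (3,1), (3,2), each with probability 1/18.
E[min(X, Z) | X > Z] = (1 + 1 + 2) / 3 = 4/3.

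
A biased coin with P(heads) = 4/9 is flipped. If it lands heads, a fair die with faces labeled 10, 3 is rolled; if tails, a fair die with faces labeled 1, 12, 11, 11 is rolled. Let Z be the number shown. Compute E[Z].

E[Z | heads] = (10+3)/2 = 13/2.
E[Z | tails] = (1+12+11+11)/4 = 35/4.
E[Z] = (4/9)·(13/2) + (5/9)·(35/4) = 31/4.

31/4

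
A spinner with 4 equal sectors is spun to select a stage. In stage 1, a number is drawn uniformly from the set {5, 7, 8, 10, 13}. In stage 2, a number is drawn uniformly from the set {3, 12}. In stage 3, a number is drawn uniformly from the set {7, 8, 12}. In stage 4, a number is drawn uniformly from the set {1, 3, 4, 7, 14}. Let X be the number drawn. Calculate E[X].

309/40

E[X | stage 1] = (5+7+8+10+13)/5 = 43/5.
E[X | stage 2] = (3+12)/2 = 15/2.
E[X | stage 3] = (7+8+12)/3 = 9.
E[X | stage 4] = (1+3+4+7+14)/5 = 29/5.
E[X] = (1/4)·(43/5) + (1/4)·(15/2) + (1/4)·(9) + (1/4)·(29/5) = 309/40.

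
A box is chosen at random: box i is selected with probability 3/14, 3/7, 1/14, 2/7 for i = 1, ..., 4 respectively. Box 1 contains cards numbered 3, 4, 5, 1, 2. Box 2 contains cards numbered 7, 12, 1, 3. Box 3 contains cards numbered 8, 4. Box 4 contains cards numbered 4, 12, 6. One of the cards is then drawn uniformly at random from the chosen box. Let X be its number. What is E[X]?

E[X | box 1] = (3+4+5+1+2)/5 = 3.
E[X | box 2] = (7+12+1+3)/4 = 23/4.
E[X | box 3] = (8+4)/2 = 6.
E[X | box 4] = (4+12+6)/3 = 22/3.
E[X] = (3/14)·(3) + (3/7)·(23/4) + (1/14)·(6) + (2/7)·(22/3) = 473/84.

473/84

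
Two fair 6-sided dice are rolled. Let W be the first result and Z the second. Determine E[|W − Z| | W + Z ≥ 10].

Outcomes with W + Z ≥ 10: (4,6), (5,5), (5,6), (6,4), (6,5), (6,6), each with probability 1/36.
E[|W − Z| | W + Z ≥ 10] = (2 + 0 + 1 + 2 + 1 + 0) / 6 = 1.

1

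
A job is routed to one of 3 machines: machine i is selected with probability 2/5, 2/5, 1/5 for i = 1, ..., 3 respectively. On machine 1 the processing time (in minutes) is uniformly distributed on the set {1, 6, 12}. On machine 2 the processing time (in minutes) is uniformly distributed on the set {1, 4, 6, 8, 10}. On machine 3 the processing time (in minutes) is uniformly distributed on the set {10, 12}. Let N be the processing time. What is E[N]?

529/75

E[N | machine 1] = (1+6+12)/3 = 19/3.
E[N | machine 2] = (1+4+6+8+10)/5 = 29/5.
E[N | machine 3] = (10+12)/2 = 11.
By the law of total expectation,
E[N] = (2/5)·(19/3) + (2/5)·(29/5) + (1/5)·(11) = 529/75.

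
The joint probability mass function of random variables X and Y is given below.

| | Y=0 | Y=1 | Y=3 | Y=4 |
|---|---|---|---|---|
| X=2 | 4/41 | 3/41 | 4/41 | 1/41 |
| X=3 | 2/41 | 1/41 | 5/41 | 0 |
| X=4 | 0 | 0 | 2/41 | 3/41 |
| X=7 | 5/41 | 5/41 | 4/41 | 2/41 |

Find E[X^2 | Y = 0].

279/11

P(Y = 0) = 11/41.
Σ X^2·P over the event = 4·(4/41) + 9·(2/41) + 49·(5/41) = 279/41.
E[X^2 | Y = 0] = (279/41) / (11/41) = 279/11.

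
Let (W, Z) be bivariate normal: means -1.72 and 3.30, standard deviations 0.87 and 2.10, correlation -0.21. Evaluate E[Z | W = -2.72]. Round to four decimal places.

The regression of Z on W has slope ρ·σ_Z/σ_W and passes through (μ_W, μ_Z).
E[Z | W=-2.72] = 3.30 + (-0.21)·(2.10/0.87)·(-2.72 − (-1.72)) = 3.30 + (-0.5069)·(-1) = 3.8069.

3.8069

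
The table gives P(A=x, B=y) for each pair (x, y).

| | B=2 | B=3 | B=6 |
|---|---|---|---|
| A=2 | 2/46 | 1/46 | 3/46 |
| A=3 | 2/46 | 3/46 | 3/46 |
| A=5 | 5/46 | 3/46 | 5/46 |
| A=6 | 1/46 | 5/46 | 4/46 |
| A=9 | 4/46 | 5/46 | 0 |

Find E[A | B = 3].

101/17

P(B = 3) = 17/46.
Σ A·P over the event = 2·(1/46) + 3·(3/46) + 5·(3/46) + 6·(5/46) + 9·(5/46) = 101/46.
E[A | B = 3] = (101/46) / (17/46) = 101/17.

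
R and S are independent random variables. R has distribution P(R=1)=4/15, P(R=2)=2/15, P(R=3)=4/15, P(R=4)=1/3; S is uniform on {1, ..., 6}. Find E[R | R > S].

P(R > S) = 5/18.
Summing R·P(x,y) over outcomes with R > S gives 44/45.
E[R | R > S] = (44/45) / (5/18) = 88/25.

88/25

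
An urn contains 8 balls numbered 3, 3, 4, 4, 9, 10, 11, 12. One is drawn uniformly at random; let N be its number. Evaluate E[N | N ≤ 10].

P(N ≤ 10) = 3/4.
Σ over the event: 3·1/4 + 4·1/4 + 9·1/8 + 10·1/8 = 33/8.
E[N | N ≤ 10] = (33/8) / (3/4) = 11/2.

11/2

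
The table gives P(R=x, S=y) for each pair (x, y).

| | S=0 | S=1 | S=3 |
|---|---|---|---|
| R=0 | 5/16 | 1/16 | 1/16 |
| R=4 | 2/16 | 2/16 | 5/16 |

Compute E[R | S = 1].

8/3

P(S = 1) = 3/16.
Σ R·P over the event = 0·(1/16) + 4·(2/16) = 1/2.
E[R | S = 1] = (1/2) / (3/16) = 8/3.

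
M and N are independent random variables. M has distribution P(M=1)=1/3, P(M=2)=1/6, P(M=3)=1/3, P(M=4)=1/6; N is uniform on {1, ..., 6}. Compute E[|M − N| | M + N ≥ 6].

9/4

P(M + N ≥ 6) = 5/9.
Summing |M−N|·P(x,y) over outcomes with M + N ≥ 6 gives 5/4.
E[|M − N| | M + N ≥ 6] = (5/4) / (5/9) = 9/4.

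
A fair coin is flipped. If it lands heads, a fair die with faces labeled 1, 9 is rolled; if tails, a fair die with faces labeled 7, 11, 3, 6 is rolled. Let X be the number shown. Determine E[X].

47/8

E[X | heads] = (1+9)/2 = 5.
E[X | tails] = (7+11+3+6)/4 = 27/4.
By the law of total expectation,
E[X] = (1/2)·(5) + (1/2)·(27/4) = 47/8.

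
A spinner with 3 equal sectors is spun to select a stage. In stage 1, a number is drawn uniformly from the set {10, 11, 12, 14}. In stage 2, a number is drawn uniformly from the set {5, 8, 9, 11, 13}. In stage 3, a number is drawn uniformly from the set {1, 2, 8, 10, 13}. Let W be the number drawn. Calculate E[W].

37/4

E[W | stage 1] = (10+11+12+14)/4 = 47/4.
E[W | stage 2] = (5+8+9+11+13)/5 = 46/5.
E[W | stage 3] = (1+2+8+10+13)/5 = 34/5.
By the law of total expectation,
E[W] = (1/3)·(47/4) + (1/3)·(46/5) + (1/3)·(34/5) = 37/4.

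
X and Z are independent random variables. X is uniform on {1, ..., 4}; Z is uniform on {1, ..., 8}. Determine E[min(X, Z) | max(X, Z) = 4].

16/7

Outcomes with max(X, Z) = 4: (1,4), (2,4), (3,4), (4,1), (4,2), (4,3), (4,4), each with probability 1/32.
E[min(X, Z) | max(X, Z) = 4] = (1 + 2 + 3 + 1 + 2 + 3 + 4) / 7 = 16/7.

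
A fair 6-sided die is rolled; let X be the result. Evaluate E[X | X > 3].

5

Given X > 3, X is equally likely to be any of {4, 5, 6}.
E[X | X > 3] = (4 + 5 + 6) / 3 = 5.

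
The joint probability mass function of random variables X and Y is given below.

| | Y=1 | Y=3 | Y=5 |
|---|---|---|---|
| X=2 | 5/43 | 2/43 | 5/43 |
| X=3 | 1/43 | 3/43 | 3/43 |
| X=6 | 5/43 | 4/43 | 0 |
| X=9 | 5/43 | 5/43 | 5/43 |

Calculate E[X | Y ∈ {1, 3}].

P(Y ∈ {1, 3}) = 30/43.
Summing X·P(X=x,Y=y) over the conditioning event gives 170/43.
E[X | Y ∈ {1, 3}] = (170/43) / (30/43) = 17/3.

17/3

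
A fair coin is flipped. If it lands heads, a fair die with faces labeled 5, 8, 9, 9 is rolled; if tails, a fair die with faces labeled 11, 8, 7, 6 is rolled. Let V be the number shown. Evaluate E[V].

E[V | heads] = (5+8+9+9)/4 = 31/4.
E[V | tails] = (11+8+7+6)/4 = 8.
By the law of total expectation,
E[V] = (1/2)·(31/4) + (1/2)·(8) = 63/8.

63/8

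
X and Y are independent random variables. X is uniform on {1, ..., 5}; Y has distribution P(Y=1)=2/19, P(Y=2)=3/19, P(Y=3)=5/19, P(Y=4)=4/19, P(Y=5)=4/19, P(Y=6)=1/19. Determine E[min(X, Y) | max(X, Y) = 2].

11/8

P(max(X, Y) = 2) = 8/95.
Summing min(X,Y)·P(x,y) over outcomes with max(X, Y) = 2 gives 11/95.
E[min(X, Y) | max(X, Y) = 2] = (11/95) / (8/95) = 11/8.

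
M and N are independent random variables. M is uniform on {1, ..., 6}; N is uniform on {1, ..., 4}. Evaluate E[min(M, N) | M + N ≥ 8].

10/3

Outcomes with M + N ≥ 8: (4,4), (5,3), (5,4), (6,2), (6,3), (6,4), each with probability 1/24.
E[min(M, N) | M + N ≥ 8] = (4 + 3 + 4 + 2 + 3 + 4) / 6 = 10/3.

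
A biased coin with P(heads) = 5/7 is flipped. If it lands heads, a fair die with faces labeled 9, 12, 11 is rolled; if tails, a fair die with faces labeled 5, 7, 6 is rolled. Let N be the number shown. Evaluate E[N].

E[N | heads] = (9+12+11)/3 = 32/3.
E[N | tails] = (5+7+6)/3 = 6.
E[N] = (5/7)·(32/3) + (2/7)·(6) = 28/3.

28/3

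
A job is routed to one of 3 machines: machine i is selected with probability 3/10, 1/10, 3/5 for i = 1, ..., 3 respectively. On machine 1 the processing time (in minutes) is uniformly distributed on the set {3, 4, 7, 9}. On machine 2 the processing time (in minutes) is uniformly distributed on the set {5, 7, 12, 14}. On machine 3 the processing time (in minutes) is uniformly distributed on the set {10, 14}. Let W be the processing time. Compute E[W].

E[W | machine 1] = (3+4+7+9)/4 = 23/4.
E[W | machine 2] = (5+7+12+14)/4 = 19/2.
E[W | machine 3] = (10+14)/2 = 12.
E[W] = (3/10)·(23/4) + (1/10)·(19/2) + (3/5)·(12) = 79/8.

79/8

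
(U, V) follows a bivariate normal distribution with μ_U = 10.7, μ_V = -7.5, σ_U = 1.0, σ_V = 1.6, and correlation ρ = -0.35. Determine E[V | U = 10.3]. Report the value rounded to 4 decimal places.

-7.2760

For a bivariate normal, E[V | U=x] = μ_V + ρ·(σ_V/σ_U)·(x − μ_U).
E[V | U=10.3] = -7.5 + (-0.35)·(1.6/1.0)·(10.3 − (10.7)) = -7.5 + (-0.56)·(-0.4) = -7.2760.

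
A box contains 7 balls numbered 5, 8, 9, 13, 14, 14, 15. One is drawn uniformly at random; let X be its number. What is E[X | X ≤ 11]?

22/3

P(X ≤ 11) = 3/7.
Σ over the event: 5·1/7 + 8·1/7 + 9·1/7 = 22/7.
E[X | X ≤ 11] = (22/7) / (3/7) = 22/3.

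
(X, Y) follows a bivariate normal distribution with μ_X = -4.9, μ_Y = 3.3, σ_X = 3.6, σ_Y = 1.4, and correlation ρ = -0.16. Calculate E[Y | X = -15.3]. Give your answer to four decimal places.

The regression of Y on X has slope ρ·σ_Y/σ_X and passes through (μ_X, μ_Y).
E[Y | X=-15.3] = 3.3 + (-0.16)·(1.4/3.6)·(-15.3 − (-4.9)) = 3.3 + (-0.062222)·(-10.4) = 3.9471.

3.9471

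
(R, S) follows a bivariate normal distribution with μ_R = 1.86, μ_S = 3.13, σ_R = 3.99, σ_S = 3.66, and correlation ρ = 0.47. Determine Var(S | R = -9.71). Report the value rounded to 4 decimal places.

10.4365

Var(S | R=x) = (1 − ρ²)·σ_S².
Var(S | R=-9.71) = (3.66)²·(1 − (0.47)²) = 13.3956·0.7791 = 10.4365.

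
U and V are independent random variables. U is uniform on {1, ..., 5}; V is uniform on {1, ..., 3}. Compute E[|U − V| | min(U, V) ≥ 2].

Outcomes with min(U, V) ≥ 2: (2,2), (2,3), (3,2), (3,3), (4,2), (4,3), (5,2), (5,3), each with probability 1/15.
E[|U − V| | min(U, V) ≥ 2] = (0 + 1 + 1 + 0 + 2 + 1 + 3 + 2) / 8 = 5/4.

5/4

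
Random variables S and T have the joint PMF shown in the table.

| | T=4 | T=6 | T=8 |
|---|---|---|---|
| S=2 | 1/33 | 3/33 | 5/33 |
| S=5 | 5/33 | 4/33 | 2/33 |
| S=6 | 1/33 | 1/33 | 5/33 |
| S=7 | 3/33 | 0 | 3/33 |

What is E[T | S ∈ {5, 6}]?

P(S ∈ {5, 6}) = 6/11.
Σ T·P over the event = 4·(5/33) + 6·(4/33) + 8·(2/33) + 4·(1/33) + 6·(1/33) + 8·(5/33) = 10/3.
E[T | S ∈ {5, 6}] = (10/3) / (6/11) = 55/9.

55/9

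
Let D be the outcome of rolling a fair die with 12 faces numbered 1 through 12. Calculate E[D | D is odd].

Given D is odd, D is equally likely to be any of {1, 3, 5, 7, 9, 11}.
E[D | D is odd] = (1 + 3 + 5 + 7 + 9 + 11) / 6 = 6.

6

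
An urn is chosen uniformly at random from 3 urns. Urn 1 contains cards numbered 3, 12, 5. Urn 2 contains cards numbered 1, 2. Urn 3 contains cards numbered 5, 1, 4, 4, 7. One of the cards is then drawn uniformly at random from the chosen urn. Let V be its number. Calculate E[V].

371/90

E[V | urn 1] = (3+12+5)/3 = 20/3.
E[V | urn 2] = (1+2)/2 = 3/2.
E[V | urn 3] = (5+1+4+4+7)/5 = 21/5.
By the law of total expectation,
E[V] = (1/3)·(20/3) + (1/3)·(3/2) + (1/3)·(21/5) = 371/90.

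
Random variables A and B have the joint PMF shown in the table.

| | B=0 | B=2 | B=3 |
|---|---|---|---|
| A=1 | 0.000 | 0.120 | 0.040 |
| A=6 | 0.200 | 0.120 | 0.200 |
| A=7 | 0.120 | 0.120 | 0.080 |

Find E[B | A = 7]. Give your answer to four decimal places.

1.5000

P(A = 7) = 0.320.
Σ B·P over the event = 0·(0.120) + 2·(0.120) + 3·(0.080) = 0.480.
E[B | A = 7] = (0.480) / (0.320) = 1.5000.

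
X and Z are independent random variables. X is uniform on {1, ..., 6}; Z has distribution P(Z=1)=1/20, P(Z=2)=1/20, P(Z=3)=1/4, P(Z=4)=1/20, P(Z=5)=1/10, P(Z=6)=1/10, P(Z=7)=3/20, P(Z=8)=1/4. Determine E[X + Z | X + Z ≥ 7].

457/46

P(X + Z ≥ 7) = 23/30.
Summing (X+Z)·P(x,y) over outcomes with X + Z ≥ 7 gives 457/60.
E[X + Z | X + Z ≥ 7] = (457/60) / (23/30) = 457/46.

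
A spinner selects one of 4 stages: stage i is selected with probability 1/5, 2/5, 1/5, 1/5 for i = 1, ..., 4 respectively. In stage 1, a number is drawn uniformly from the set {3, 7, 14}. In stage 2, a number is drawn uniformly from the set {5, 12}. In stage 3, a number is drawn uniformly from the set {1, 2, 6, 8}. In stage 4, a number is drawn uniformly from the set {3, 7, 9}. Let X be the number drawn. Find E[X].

E[X | stage 1] = (3+7+14)/3 = 8.
E[X | stage 2] = (5+12)/2 = 17/2.
E[X | stage 3] = (1+2+6+8)/4 = 17/4.
E[X | stage 4] = (3+7+9)/3 = 19/3.
E[X] = (1/5)·(8) + (2/5)·(17/2) + (1/5)·(17/4) + (1/5)·(19/3) = 427/60.

427/60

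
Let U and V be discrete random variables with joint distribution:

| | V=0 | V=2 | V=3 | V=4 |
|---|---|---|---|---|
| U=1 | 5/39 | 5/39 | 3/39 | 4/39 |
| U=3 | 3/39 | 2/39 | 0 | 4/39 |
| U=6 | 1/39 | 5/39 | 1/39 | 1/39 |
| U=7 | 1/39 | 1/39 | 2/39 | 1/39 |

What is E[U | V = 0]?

27/10

P(V = 0) = 10/39.
Σ U·P over the event = 1·(5/39) + 3·(3/39) + 6·(1/39) + 7·(1/39) = 9/13.
E[U | V = 0] = (9/13) / (10/39) = 27/10.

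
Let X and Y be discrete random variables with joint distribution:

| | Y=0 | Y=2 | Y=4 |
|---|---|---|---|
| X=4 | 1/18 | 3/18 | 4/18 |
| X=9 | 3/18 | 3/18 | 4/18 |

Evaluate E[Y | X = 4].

11/4

P(X = 4) = 4/9.
Σ Y·P over the event = 0·(1/18) + 2·(3/18) + 4·(4/18) = 11/9.
E[Y | X = 4] = (11/9) / (4/9) = 11/4.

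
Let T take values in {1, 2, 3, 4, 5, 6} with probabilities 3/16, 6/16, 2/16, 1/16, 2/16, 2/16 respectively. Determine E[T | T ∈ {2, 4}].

16/7

P(T ∈ {2, 4}) = 7/16.
Σ over the event: 2·3/8 + 4·1/16 = 1.
E[T | T ∈ {2, 4}] = (1) / (7/16) = 16/7.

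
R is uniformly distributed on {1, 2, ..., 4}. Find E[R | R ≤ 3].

Given R ≤ 3, R is equally likely to be any of {1, 2, 3}.
E[R | R ≤ 3] = (1 + 2 + 3) / 3 = 2.

2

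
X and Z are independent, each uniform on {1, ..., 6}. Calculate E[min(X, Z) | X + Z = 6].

9/5

P(X + Z = 6) = 5/36.
Summing min(X,Z)·P(x,y) over outcomes with X + Z = 6 gives 1/4.
E[min(X, Z) | X + Z = 6] = (1/4) / (5/36) = 9/5.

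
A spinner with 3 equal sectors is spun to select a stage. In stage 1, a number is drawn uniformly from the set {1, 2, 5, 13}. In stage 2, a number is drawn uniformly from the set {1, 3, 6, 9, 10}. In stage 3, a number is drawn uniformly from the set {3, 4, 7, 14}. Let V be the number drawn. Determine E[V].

361/60

E[V | stage 1] = (1+2+5+13)/4 = 21/4.
E[V | stage 2] = (1+3+6+9+10)/5 = 29/5.
E[V | stage 3] = (3+4+7+14)/4 = 7.
E[V] = (1/3)·(21/4) + (1/3)·(29/5) + (1/3)·(7) = 361/60.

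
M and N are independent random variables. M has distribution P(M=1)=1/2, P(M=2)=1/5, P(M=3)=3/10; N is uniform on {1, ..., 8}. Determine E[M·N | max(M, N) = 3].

P(max(M, N) = 3) = 1/5.
Summing MN·P(x,y) over outcomes with max(M, N) = 3 gives 81/80.
E[M·N | max(M, N) = 3] = (81/80) / (1/5) = 81/16.

81/16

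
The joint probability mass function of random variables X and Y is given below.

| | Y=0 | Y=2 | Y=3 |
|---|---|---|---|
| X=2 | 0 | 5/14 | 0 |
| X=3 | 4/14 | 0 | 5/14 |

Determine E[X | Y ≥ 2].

5/2

P(Y ≥ 2) = 5/7.
Summing X·P(X=x,Y=y) over the conditioning event gives 25/14.
E[X | Y ≥ 2] = (25/14) / (5/7) = 5/2.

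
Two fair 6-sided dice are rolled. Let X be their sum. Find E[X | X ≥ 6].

P(X ≥ 6) = 13/18.
Σ over the event: 6·5/36 + 7·1/6 + 8·5/36 + 9·1/9 + 10·1/12 + 11·1/18 + 12·1/36 = 53/9.
E[X | X ≥ 6] = (53/9) / (13/18) = 106/13.

106/13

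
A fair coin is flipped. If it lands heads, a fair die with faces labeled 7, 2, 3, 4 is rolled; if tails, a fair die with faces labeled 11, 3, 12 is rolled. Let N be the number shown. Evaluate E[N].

E[N | heads] = (7+2+3+4)/4 = 4.
E[N | tails] = (11+3+12)/3 = 26/3.
By the law of total expectation,
E[N] = (1/2)·(4) + (1/2)·(26/3) = 19/3.

19/3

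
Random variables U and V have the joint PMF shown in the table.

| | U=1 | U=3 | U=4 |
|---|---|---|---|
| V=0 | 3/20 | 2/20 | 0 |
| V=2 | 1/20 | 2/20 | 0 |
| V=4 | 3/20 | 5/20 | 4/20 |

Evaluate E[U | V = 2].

P(V = 2) = 3/20.
Σ U·P over the event = 1·(1/20) + 3·(2/20) = 7/20.
E[U | V = 2] = (7/20) / (3/20) = 7/3.

7/3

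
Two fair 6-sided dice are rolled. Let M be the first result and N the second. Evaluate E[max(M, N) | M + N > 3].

P(M + N > 3) = 11/12.
Summing max(M,N)·P(x,y) over outcomes with M + N > 3 gives 13/3.
E[max(M, N) | M + N > 3] = (13/3) / (11/12) = 52/11.

52/11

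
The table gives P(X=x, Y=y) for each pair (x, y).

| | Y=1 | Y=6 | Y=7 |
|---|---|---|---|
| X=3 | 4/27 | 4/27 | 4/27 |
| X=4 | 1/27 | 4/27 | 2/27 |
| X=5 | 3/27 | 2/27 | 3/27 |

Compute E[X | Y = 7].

35/9

P(Y = 7) = 1/3.
Σ X·P over the event = 3·(4/27) + 4·(2/27) + 5·(3/27) = 35/27.
E[X | Y = 7] = (35/27) / (1/3) = 35/9.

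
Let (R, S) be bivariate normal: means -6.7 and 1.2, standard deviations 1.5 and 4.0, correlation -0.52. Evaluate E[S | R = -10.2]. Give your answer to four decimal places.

The regression of S on R has slope ρ·σ_S/σ_R and passes through (μ_R, μ_S).
E[S | R=-10.2] = 1.2 + (-0.52)·(4.0/1.5)·(-10.2 − (-6.7)) = 1.2 + (-1.38667)·(-3.5) = 6.0533.

6.0533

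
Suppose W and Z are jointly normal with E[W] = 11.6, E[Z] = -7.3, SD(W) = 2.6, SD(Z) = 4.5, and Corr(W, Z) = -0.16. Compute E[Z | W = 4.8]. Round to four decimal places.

-5.4169

The regression of Z on W has slope ρ·σ_Z/σ_W and passes through (μ_W, μ_Z).
E[Z | W=4.8] = -7.3 + (-0.16)·(4.5/2.6)·(4.8 − (11.6)) = -7.3 + (-0.27692)·(-6.8) = -5.4169.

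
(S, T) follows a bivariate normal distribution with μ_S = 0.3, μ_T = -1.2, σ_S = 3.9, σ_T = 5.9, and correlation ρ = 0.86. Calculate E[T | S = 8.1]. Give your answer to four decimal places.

8.9480

The regression of T on S has slope ρ·σ_T/σ_S and passes through (μ_S, μ_T).
E[T | S=8.1] = -1.2 + (0.86)·(5.9/3.9)·(8.1 − (0.3)) = -1.2 + (1.30103)·(7.8) = 8.9480.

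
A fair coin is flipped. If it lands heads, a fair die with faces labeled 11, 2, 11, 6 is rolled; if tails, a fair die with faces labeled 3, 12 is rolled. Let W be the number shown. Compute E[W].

E[W | heads] = (11+2+11+6)/4 = 15/2.
E[W | tails] = (3+12)/2 = 15/2.
E[W] = (1/2)·(15/2) + (1/2)·(15/2) = 15/2.

15/2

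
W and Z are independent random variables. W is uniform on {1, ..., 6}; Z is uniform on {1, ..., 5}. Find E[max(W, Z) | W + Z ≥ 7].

P(W + Z ≥ 7) = 1/2.
Summing max(W,Z)·P(x,y) over outcomes with W + Z ≥ 7 gives 77/30.
E[max(W, Z) | W + Z ≥ 7] = (77/30) / (1/2) = 77/15.

77/15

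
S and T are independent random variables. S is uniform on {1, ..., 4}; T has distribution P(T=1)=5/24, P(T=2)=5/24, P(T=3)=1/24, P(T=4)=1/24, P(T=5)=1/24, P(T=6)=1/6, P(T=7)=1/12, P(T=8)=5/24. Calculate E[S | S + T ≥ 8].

P(S + T ≥ 8) = 43/96.
Summing S·P(x,y) over outcomes with S + T ≥ 8 gives 39/32.
E[S | S + T ≥ 8] = (39/32) / (43/96) = 117/43.

117/43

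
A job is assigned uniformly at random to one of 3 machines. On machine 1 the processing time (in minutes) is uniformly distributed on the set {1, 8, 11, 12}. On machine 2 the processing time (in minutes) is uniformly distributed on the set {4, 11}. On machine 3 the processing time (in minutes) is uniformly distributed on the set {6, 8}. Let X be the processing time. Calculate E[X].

15/2

E[X | machine 1] = (1+8+11+12)/4 = 8.
E[X | machine 2] = (4+11)/2 = 15/2.
E[X | machine 3] = (6+8)/2 = 7.
E[X] = (1/3)·(8) + (1/3)·(15/2) + (1/3)·(7) = 15/2.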